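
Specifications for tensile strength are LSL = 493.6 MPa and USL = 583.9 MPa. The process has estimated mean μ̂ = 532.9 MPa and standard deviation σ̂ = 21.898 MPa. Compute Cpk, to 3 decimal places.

Cpu = (USL − μ̂) / (3σ̂) = (583.9 − 532.9) / (3 × 21.898) = 0.7763; Cpl = (μ̂ − LSL) / (3σ̂) = (532.9 − 493.6) / (3 × 21.898) = 0.5982; Cpk = min(Cpu, Cpl) = 0.5982

0.598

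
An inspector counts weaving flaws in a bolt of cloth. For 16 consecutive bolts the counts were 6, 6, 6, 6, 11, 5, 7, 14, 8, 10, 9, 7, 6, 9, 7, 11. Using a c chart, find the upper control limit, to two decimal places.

c̄ = (6 + 6 + 6 + 6 + 11 + 5 + 7 + 14 + 8 + 10 + 9 + 7 + 6 + 9 + 7 + 11) / 16 = 128 / 16 = 8.0000
UCL = c̄ + 3√c̄ = 8.0000 + 3 × √8.0000 = 8.0000 + 3 × 2.8284 = 16.4853

16.49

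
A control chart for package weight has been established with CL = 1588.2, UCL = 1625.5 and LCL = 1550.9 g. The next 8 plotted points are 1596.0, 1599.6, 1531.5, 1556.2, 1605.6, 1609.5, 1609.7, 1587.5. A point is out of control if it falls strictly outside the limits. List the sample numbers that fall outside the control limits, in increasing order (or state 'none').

3

Compare each point to [1550.9, 1625.5]: sample 3 = 1531.5 < LCL.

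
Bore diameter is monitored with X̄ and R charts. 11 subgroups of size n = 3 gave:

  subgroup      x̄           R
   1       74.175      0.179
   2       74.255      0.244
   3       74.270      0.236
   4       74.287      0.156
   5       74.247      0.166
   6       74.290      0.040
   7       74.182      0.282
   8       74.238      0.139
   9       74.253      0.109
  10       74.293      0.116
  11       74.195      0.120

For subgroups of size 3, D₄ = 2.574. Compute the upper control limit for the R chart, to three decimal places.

R̄ = (0.179 + 0.244 + 0.236 + 0.156 + 0.166 + 0.040 + 0.282 + 0.139 + 0.109 + 0.116 + 0.120) / 11 = 1.7870 / 11 = 0.1625
UCL_R = D₄·R̄ = 2.574 × 0.1625 = 0.4182

0.418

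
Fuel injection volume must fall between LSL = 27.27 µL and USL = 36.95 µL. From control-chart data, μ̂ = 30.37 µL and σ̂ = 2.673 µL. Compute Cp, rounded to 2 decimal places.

0.60

Cp = (USL − LSL) / (6σ̂) = (36.95 − 27.27) / (6 × 2.673) = 9.6800 / 16.0380 = 0.6036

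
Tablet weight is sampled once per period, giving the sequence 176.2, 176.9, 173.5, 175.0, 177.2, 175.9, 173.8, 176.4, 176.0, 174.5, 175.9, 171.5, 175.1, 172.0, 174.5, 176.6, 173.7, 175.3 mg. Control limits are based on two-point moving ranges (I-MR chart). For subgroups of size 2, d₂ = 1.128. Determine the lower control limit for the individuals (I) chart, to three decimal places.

X̄ = (176.2 + 176.9 + 173.5 + 175.0 + 177.2 + 175.9 + 173.8 + 176.4 + 176.0 + 174.5 + 175.9 + 171.5 + 175.1 + 172.0 + 174.5 + 176.6 + 173.7 + 175.3) / 18 = 175.0000
Moving ranges: 0.7, 3.4, 1.5, 2.2, 1.3, 2.1, 2.6, 0.4, 1.5, 1.4, 4.4, 3.6, 3.1, 2.5, 2.1, 2.9, 1.6; M̄R̄ = 37.3000 / 17 = 2.1941
LCL = X̄ − 3·M̄R̄/d₂ = 175.0000 − 3 × 2.1941 / 1.128 = 169.1646

169.165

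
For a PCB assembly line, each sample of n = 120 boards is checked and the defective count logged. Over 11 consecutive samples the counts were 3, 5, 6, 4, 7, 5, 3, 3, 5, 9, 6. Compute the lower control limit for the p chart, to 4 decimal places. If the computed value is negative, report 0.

0.0000

p̄ = Σdᵢ / (k·n) = 56 / (11 × 120) = 0.04242
LCL = p̄ − 3·√(p̄(1−p̄)/n) = 0.04242 − 3 × 0.01840 = -0.01277 → 0 (negative, so LCL = 0)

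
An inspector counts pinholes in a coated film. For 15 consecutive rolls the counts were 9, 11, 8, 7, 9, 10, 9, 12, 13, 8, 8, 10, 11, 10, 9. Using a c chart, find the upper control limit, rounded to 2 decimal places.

18.90

c̄ = (9 + 11 + 8 + 7 + 9 + 10 + 9 + 12 + 13 + 8 + 8 + 10 + 11 + 10 + 9) / 15 = 144 / 15 = 9.6000
UCL = c̄ + 3√c̄ = 9.6000 + 3 × √9.6000 = 9.6000 + 3 × 3.0984 = 18.8952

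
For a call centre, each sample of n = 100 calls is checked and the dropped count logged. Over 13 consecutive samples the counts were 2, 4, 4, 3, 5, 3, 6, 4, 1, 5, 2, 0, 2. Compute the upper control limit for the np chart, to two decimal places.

8.40

p̄ = Σdᵢ / (k·n) = 41 / (13 × 100) = 0.03154
UCL = np̄ + 3·√(np̄(1−p̄)) = 3.1538 + 3 × √(3.1538×0.96846) = 3.1538 + 3 × 1.7477 = 8.3969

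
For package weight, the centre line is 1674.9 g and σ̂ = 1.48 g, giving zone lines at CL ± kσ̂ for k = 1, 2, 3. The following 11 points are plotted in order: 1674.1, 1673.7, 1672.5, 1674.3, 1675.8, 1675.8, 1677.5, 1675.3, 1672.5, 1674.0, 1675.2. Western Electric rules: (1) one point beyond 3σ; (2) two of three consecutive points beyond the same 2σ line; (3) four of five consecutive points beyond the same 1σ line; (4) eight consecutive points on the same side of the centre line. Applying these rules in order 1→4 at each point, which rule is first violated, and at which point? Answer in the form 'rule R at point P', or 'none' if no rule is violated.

none

Zone of each point (C = within 1σ̂, B = 1σ̂–2σ̂, A = 2σ̂–3σ̂, * = beyond 3σ̂; sign = side of CL): 1:-C, 2:-C, 3:-B, 4:-C, 5:+C, 6:+C, 7:+B, 8:+C, 9:-B, 10:-C, 11:+C
No rule fires across all 11 points.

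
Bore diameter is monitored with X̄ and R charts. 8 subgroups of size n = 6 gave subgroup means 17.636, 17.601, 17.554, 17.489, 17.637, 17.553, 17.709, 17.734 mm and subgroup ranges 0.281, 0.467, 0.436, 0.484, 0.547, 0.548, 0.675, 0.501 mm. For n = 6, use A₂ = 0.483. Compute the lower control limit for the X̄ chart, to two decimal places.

X̄̄ = (17.636 + 17.601 + 17.554 + 17.489 + 17.637 + 17.553 + 17.709 + 17.734) / 8 = 140.9130 / 8 = 17.6141
R̄ = (0.281 + 0.467 + 0.436 + 0.484 + 0.547 + 0.548 + 0.675 + 0.501) / 8 = 3.9390 / 8 = 0.4924
LCL = X̄̄ − A₂·R̄ = 17.6141 − 0.483 × 0.4924 = 17.3763

17.38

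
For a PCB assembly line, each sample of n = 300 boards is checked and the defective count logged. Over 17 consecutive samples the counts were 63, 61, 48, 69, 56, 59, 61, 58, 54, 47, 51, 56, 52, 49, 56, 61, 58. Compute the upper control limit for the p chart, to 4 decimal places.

p̄ = Σdᵢ / (k·n) = 959 / (17 × 300) = 0.18804
UCL = p̄ + 3·√(p̄(1−p̄)/n) = 0.18804 + 3 × √(0.18804×0.81196/300) = 0.18804 + 3 × 0.02256 = 0.25572

0.2557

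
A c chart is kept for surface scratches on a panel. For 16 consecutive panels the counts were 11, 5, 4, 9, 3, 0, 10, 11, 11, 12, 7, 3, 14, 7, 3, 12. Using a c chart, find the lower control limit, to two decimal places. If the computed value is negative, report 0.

c̄ = (11 + 5 + 4 + 9 + 3 + 0 + 10 + 11 + 11 + 12 + 7 + 3 + 14 + 7 + 3 + 12) / 16 = 122 / 16 = 7.6250
LCL = c̄ − 3√c̄ = 7.6250 − 3 × 2.7613 = -0.6590 → 0 (cannot be negative)

0.00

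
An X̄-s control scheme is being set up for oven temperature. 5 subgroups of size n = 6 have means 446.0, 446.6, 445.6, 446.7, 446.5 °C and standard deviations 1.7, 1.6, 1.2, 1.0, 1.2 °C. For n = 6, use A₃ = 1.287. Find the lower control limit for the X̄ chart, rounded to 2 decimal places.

444.56

X̄̄ = (446.0 + 446.6 + 445.6 + 446.7 + 446.5) / 5 = 446.2800
s̄ = (1.7 + 1.6 + 1.2 + 1.0 + 1.2) / 5 = 1.3400
LCL = X̄̄ − A₃·s̄ = 446.2800 − 1.287 × 1.3400 = 444.5554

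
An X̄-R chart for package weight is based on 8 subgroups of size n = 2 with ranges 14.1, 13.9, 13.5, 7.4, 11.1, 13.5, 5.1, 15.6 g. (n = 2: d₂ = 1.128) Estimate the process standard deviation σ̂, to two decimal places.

R̄ = (14.1 + 13.9 + 13.5 + 7.4 + 11.1 + 13.5 + 5.1 + 15.6) / 8 = 11.7750
σ̂ = R̄ / d₂ = 11.7750 / 1.128 = 10.4388

10.44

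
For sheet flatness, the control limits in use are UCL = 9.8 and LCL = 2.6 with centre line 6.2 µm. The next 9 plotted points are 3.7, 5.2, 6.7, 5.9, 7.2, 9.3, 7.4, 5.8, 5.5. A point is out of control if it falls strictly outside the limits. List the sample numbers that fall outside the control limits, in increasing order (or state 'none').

none

All 9 points lie within [2.6, 9.8].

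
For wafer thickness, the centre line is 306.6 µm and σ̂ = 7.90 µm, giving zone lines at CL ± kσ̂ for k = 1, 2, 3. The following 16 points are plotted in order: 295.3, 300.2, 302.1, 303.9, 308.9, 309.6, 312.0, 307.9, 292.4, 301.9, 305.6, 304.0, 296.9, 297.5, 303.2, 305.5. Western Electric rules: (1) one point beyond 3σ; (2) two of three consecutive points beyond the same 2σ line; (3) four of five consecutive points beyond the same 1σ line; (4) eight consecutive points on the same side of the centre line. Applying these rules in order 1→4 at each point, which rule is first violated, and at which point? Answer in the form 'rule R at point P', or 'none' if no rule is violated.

rule 4 at point 16

Zone of each point (C = within 1σ̂, B = 1σ̂–2σ̂, A = 2σ̂–3σ̂, * = beyond 3σ̂; sign = side of CL): 1:-B, 2:-C, 3:-C, 4:-C, 5:+C, 6:+C, 7:+C, 8:+C, 9:-B, 10:-C, 11:-C, 12:-C, 13:-B, 14:-B, 15:-C, 16:-C
Rule 4 (eight consecutive points on the same side of the centre line) is satisfied at point 16.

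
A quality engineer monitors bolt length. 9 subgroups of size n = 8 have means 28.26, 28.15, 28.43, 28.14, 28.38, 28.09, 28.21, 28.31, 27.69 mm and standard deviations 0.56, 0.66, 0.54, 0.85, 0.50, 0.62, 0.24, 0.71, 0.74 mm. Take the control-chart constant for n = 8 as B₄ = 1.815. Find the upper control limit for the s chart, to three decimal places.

1.093

s̄ = (0.56 + 0.66 + 0.54 + 0.85 + 0.50 + 0.62 + 0.24 + 0.71 + 0.74) / 9 = 0.6022
UCL_s = B₄·s̄ = 1.815 × 0.6022 = 1.0930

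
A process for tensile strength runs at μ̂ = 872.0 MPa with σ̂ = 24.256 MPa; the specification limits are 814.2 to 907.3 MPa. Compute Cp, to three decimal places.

0.640

Cp = (USL − LSL) / (6σ̂) = (907.3 − 814.2) / (6 × 24.256) = 93.1000 / 145.5360 = 0.6397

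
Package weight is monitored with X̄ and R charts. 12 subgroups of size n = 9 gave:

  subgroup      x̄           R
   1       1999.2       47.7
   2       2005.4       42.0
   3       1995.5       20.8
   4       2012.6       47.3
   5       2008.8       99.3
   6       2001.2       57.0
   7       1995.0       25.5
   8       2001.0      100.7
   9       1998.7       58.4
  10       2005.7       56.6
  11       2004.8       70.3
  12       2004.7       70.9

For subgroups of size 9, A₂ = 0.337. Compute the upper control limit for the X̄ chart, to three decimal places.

X̄̄ = (1999.2 + 2005.4 + 1995.5 + 2012.6 + 2008.8 + 2001.2 + 1995.0 + 2001.0 + 1998.7 + 2005.7 + 2004.8 + 2004.7) / 12 = 24032.6000 / 12 = 2002.7167
R̄ = (47.7 + 42.0 + 20.8 + 47.3 + 99.3 + 57.0 + 25.5 + 100.7 + 58.4 + 56.6 + 70.3 + 70.9) / 12 = 696.5000 / 12 = 58.0417
UCL = X̄̄ + A₂·R̄ = 2002.7167 + 0.337 × 58.0417 = 2022.2767

2022.277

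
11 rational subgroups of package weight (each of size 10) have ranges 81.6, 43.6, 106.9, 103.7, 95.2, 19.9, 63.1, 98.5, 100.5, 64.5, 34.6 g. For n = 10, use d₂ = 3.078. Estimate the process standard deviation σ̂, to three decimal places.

23.985

R̄ = (81.6 + 43.6 + 106.9 + 103.7 + 95.2 + 19.9 + 63.1 + 98.5 + 100.5 + 64.5 + 34.6) / 11 = 73.8273
σ̂ = R̄ / d₂ = 73.8273 / 3.078 = 23.9855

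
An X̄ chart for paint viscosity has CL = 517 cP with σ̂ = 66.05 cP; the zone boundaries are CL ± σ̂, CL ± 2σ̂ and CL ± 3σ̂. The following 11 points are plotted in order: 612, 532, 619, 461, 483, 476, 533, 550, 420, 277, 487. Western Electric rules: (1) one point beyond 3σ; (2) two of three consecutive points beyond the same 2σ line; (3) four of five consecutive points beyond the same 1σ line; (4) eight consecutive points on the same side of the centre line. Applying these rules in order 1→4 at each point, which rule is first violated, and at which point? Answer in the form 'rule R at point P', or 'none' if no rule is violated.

Zone of each point (C = within 1σ̂, B = 1σ̂–2σ̂, A = 2σ̂–3σ̂, * = beyond 3σ̂; sign = side of CL): 1:+B, 2:+C, 3:+B, 4:-C, 5:-C, 6:-C, 7:+C, 8:+C, 9:-B, 10:-*, 11:-C
Rule 1 (one point beyond the 3σ limits) is satisfied at point 10.

rule 1 at point 10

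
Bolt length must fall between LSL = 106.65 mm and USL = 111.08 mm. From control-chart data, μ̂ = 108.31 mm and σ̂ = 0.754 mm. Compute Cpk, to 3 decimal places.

0.734

Cpu = (USL − μ̂) / (3σ̂) = (111.08 − 108.31) / (3 × 0.754) = 1.2246; Cpl = (μ̂ − LSL) / (3σ̂) = (108.31 − 106.65) / (3 × 0.754) = 0.7339; Cpk = min(Cpu, Cpl) = 0.7339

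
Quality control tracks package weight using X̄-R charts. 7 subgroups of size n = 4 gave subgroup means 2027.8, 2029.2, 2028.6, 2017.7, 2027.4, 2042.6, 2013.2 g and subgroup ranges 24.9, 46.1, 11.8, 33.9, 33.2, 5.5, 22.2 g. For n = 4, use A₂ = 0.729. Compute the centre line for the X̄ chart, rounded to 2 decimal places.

2026.64

X̄̄ = (2027.8 + 2029.2 + 2028.6 + 2017.7 + 2027.4 + 2042.6 + 2013.2) / 7 = 14186.5000 / 7 = 2026.6429
CL = X̄̄ = 2026.6429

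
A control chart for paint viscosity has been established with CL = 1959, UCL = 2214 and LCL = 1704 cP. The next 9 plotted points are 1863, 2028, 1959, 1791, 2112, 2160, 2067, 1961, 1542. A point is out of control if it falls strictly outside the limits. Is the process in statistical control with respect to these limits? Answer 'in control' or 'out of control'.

out of control

Compare each point to [1704, 2214]: sample 9 = 1542 < LCL.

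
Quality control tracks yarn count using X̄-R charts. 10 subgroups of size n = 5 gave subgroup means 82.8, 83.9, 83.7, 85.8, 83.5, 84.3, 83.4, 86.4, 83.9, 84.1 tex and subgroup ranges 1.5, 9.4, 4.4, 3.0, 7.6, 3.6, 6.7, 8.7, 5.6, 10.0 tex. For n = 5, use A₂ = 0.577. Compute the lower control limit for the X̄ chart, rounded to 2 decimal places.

X̄̄ = (82.8 + 83.9 + 83.7 + 85.8 + 83.5 + 84.3 + 83.4 + 86.4 + 83.9 + 84.1) / 10 = 841.8000 / 10 = 84.1800
R̄ = (1.5 + 9.4 + 4.4 + 3.0 + 7.6 + 3.6 + 6.7 + 8.7 + 5.6 + 10.0) / 10 = 60.5000 / 10 = 6.0500
LCL = X̄̄ − A₂·R̄ = 84.1800 − 0.577 × 6.0500 = 80.6891

80.69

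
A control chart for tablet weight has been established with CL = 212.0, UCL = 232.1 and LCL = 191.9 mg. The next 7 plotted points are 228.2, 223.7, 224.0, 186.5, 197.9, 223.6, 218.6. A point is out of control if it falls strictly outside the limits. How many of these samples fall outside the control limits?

Compare each point to [191.9, 232.1]: sample 4 = 186.5 < LCL.

1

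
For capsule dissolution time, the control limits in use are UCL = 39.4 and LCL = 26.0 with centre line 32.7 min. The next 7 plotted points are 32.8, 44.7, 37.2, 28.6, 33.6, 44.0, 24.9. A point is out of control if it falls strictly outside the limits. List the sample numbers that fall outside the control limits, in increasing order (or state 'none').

Compare each point to [26.0, 39.4]: sample 2 = 44.7 > UCL; sample 6 = 44.0 > UCL; sample 7 = 24.9 < LCL.

2, 6, 7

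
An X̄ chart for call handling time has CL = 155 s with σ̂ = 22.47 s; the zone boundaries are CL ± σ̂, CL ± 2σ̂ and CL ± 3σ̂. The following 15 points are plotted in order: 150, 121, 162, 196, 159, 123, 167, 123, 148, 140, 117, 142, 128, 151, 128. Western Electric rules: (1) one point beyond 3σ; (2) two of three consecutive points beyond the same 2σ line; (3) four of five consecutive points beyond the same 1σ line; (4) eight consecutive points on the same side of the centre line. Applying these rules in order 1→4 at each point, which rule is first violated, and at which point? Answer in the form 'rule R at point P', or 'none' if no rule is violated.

rule 4 at point 15

Zone of each point (C = within 1σ̂, B = 1σ̂–2σ̂, A = 2σ̂–3σ̂, * = beyond 3σ̂; sign = side of CL): 1:-C, 2:-B, 3:+C, 4:+B, 5:+C, 6:-B, 7:+C, 8:-B, 9:-C, 10:-C, 11:-B, 12:-C, 13:-B, 14:-C, 15:-B
Rule 4 (eight consecutive points on the same side of the centre line) is satisfied at point 15.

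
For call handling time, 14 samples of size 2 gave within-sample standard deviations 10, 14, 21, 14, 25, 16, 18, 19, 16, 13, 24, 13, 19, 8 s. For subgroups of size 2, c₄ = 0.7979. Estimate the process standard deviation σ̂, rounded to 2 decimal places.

20.59

s̄ = (10 + 14 + 21 + 14 + 25 + 16 + 18 + 19 + 16 + 13 + 24 + 13 + 19 + 8) / 14 = 16.4286
σ̂ = s̄ / c₄ = 16.4286 / 0.7979 = 20.5898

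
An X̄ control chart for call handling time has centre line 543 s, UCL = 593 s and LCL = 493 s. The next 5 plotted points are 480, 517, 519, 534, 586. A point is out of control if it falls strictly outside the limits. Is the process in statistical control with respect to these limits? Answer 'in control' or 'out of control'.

Compare each point to [493, 593]: sample 1 = 480 < LCL.

out of control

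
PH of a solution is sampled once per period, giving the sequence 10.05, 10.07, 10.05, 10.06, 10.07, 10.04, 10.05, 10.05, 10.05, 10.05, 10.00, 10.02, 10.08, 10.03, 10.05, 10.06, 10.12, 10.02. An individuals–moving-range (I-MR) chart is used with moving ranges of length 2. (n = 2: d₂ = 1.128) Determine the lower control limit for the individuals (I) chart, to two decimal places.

X̄ = (10.05 + 10.07 + 10.05 + 10.06 + 10.07 + 10.04 + 10.05 + 10.05 + 10.05 + 10.05 + 10.00 + 10.02 + 10.08 + 10.03 + 10.05 + 10.06 + 10.12 + 10.02) / 18 = 10.0511
Moving ranges: 0.02, 0.02, 0.01, 0.01, 0.03, 0.01, 0.00, 0.00, 0.00, 0.05, 0.02, 0.06, 0.05, 0.02, 0.01, 0.06, 0.10; M̄R̄ = 0.4700 / 17 = 0.0276
LCL = X̄ − 3·M̄R̄/d₂ = 10.0511 − 3 × 0.0276 / 1.128 = 9.9776

9.98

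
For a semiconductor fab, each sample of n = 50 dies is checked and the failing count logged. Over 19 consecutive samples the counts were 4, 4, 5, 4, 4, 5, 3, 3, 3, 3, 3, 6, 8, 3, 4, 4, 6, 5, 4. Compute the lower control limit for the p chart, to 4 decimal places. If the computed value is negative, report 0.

p̄ = Σdᵢ / (k·n) = 81 / (19 × 50) = 0.08526
LCL = p̄ − 3·√(p̄(1−p̄)/n) = 0.08526 − 3 × 0.03950 = -0.03322 → 0 (negative, so LCL = 0)

0.0000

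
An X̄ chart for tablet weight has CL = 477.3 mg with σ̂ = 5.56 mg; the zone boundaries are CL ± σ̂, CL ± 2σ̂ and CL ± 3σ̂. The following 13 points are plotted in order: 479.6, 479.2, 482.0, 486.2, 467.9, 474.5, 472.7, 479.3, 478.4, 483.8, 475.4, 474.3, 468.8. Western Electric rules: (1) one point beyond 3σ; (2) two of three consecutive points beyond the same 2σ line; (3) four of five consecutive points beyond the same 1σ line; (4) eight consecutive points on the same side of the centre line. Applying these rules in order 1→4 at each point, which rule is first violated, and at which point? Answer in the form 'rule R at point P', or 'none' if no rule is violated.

Zone of each point (C = within 1σ̂, B = 1σ̂–2σ̂, A = 2σ̂–3σ̂, * = beyond 3σ̂; sign = side of CL): 1:+C, 2:+C, 3:+C, 4:+B, 5:-B, 6:-C, 7:-C, 8:+C, 9:+C, 10:+B, 11:-C, 12:-C, 13:-B
No rule fires across all 13 points.

none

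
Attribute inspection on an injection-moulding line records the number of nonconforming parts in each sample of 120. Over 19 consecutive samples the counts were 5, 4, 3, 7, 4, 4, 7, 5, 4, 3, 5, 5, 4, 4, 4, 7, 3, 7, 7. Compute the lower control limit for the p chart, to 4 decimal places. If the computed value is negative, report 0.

0.0000

p̄ = Σdᵢ / (k·n) = 92 / (19 × 120) = 0.04035
LCL = p̄ − 3·√(p̄(1−p̄)/n) = 0.04035 − 3 × 0.01796 = -0.01354 → 0 (negative, so LCL = 0)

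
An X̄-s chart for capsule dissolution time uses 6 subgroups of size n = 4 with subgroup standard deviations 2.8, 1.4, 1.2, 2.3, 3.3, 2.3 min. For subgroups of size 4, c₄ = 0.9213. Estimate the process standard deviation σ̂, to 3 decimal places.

s̄ = (2.8 + 1.4 + 1.2 + 2.3 + 3.3 + 2.3) / 6 = 2.2167
σ̂ = s̄ / c₄ = 2.2167 / 0.9213 = 2.4060

2.406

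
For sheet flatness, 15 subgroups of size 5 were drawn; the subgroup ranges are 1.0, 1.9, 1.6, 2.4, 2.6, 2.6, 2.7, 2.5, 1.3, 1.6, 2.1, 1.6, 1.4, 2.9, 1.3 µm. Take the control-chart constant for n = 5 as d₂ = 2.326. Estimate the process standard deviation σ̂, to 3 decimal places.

0.846

R̄ = (1.0 + 1.9 + 1.6 + 2.4 + 2.6 + 2.6 + 2.7 + 2.5 + 1.3 + 1.6 + 2.1 + 1.6 + 1.4 + 2.9 + 1.3) / 15 = 1.9667
σ̂ = R̄ / d₂ = 1.9667 / 2.326 = 0.8455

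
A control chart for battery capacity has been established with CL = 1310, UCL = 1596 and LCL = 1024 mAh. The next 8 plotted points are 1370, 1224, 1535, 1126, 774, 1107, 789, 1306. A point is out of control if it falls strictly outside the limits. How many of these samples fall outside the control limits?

Compare each point to [1024, 1596]: sample 5 = 774 < LCL; sample 7 = 789 < LCL.

2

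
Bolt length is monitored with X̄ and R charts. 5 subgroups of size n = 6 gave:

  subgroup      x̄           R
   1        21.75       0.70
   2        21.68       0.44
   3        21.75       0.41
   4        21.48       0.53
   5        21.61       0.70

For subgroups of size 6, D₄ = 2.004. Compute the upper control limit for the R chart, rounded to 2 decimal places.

1.11

R̄ = (0.70 + 0.44 + 0.41 + 0.53 + 0.70) / 5 = 2.7800 / 5 = 0.5560
UCL_R = D₄·R̄ = 2.004 × 0.5560 = 1.1142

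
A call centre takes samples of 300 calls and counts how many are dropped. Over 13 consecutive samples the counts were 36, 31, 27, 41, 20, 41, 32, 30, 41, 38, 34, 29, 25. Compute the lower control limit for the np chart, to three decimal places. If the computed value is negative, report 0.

16.501

p̄ = Σdᵢ / (k·n) = 425 / (13 × 300) = 0.10897
LCL = np̄ − 3·√(np̄(1−p̄)) = 32.6923 − 3 × 5.3972 = 16.5007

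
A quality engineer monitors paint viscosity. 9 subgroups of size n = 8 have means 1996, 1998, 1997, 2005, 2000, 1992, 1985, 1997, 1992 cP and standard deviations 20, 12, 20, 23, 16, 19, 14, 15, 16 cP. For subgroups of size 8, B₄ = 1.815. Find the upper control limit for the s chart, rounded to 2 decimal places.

s̄ = (20 + 12 + 20 + 23 + 16 + 19 + 14 + 15 + 16) / 9 = 17.2222
UCL_s = B₄·s̄ = 1.815 × 17.2222 = 31.2583

31.26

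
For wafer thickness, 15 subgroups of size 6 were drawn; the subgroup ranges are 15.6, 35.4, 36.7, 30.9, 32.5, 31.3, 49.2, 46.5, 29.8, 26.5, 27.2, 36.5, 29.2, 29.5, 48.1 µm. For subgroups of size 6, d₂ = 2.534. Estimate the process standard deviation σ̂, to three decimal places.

13.283

R̄ = (15.6 + 35.4 + 36.7 + 30.9 + 32.5 + 31.3 + 49.2 + 46.5 + 29.8 + 26.5 + 27.2 + 36.5 + 29.2 + 29.5 + 48.1) / 15 = 33.6600
σ̂ = R̄ / d₂ = 33.6600 / 2.534 = 13.2833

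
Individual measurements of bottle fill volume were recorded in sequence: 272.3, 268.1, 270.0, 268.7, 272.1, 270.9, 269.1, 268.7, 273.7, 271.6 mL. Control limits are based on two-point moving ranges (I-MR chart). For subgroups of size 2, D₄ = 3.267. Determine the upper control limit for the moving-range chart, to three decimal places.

Moving ranges: 4.2, 1.9, 1.3, 3.4, 1.2, 1.8, 0.4, 5.0, 2.1; M̄R̄ = 21.3000 / 9 = 2.3667
UCL_MR = D₄·M̄R̄ = 3.267 × 2.3667 = 7.7319

7.732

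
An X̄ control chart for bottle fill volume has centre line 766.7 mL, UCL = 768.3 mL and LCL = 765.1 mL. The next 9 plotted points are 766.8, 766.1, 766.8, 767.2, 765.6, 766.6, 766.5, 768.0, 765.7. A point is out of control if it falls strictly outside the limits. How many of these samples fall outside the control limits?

0

All 9 points lie within [765.1, 768.3].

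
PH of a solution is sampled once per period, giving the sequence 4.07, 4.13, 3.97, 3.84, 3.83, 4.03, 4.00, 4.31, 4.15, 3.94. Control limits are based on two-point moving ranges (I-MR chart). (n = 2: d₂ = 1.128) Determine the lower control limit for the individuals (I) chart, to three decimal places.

3.652

X̄ = (4.07 + 4.13 + 3.97 + 3.84 + 3.83 + 4.03 + 4.00 + 4.31 + 4.15 + 3.94) / 10 = 4.0270
Moving ranges: 0.06, 0.16, 0.13, 0.01, 0.20, 0.03, 0.31, 0.16, 0.21; M̄R̄ = 1.2700 / 9 = 0.1411
LCL = X̄ − 3·M̄R̄/d₂ = 4.0270 − 3 × 0.1411 / 1.128 = 3.6517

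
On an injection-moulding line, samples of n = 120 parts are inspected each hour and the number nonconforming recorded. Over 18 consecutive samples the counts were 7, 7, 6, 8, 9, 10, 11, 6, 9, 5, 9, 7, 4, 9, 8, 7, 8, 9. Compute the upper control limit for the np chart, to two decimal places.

p̄ = Σdᵢ / (k·n) = 139 / (18 × 120) = 0.06435
UCL = np̄ + 3·√(np̄(1−p̄)) = 7.7222 + 3 × √(7.7222×0.93565) = 7.7222 + 3 × 2.6880 = 15.7862

15.79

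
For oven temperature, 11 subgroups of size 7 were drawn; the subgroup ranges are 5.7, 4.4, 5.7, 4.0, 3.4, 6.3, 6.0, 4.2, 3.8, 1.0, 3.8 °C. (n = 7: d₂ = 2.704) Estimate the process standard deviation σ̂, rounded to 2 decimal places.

R̄ = (5.7 + 4.4 + 5.7 + 4.0 + 3.4 + 6.3 + 6.0 + 4.2 + 3.8 + 1.0 + 3.8) / 11 = 4.3909
σ̂ = R̄ / d₂ = 4.3909 / 2.704 = 1.6239

1.62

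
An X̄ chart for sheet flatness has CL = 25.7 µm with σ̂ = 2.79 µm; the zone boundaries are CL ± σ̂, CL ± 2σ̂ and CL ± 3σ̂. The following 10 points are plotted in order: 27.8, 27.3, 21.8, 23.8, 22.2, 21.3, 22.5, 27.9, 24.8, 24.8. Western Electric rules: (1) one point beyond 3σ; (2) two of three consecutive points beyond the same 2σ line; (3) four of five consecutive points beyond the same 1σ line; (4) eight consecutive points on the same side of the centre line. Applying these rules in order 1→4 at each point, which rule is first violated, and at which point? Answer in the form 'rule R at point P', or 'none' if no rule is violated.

Zone of each point (C = within 1σ̂, B = 1σ̂–2σ̂, A = 2σ̂–3σ̂, * = beyond 3σ̂; sign = side of CL): 1:+C, 2:+C, 3:-B, 4:-C, 5:-B, 6:-B, 7:-B, 8:+C, 9:-C, 10:-C
Rule 3 (four of five consecutive points beyond the same 1σ limit) is satisfied at point 7.

rule 3 at point 7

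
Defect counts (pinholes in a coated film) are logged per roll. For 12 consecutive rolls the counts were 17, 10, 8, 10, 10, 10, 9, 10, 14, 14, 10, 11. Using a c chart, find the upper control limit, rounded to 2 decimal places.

21.07

c̄ = (17 + 10 + 8 + 10 + 10 + 10 + 9 + 10 + 14 + 14 + 10 + 11) / 12 = 133 / 12 = 11.0833
UCL = c̄ + 3√c̄ = 11.0833 + 3 × √11.0833 = 11.0833 + 3 × 3.3292 = 21.0708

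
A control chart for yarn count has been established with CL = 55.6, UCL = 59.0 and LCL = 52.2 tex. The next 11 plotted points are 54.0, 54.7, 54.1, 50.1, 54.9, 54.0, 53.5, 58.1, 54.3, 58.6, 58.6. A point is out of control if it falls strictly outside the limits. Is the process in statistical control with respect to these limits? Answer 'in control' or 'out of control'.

out of control

Compare each point to [52.2, 59.0]: sample 4 = 50.1 < LCL.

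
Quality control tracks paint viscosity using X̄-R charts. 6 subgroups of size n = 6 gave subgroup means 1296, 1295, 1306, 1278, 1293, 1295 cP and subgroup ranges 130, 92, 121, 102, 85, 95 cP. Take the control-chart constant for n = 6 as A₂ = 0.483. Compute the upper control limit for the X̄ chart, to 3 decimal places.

X̄̄ = (1296 + 1295 + 1306 + 1278 + 1293 + 1295) / 6 = 7763.0000 / 6 = 1293.8333
R̄ = (130 + 92 + 121 + 102 + 85 + 95) / 6 = 625.0000 / 6 = 104.1667
UCL = X̄̄ + A₂·R̄ = 1293.8333 + 0.483 × 104.1667 = 1344.1458

1344.146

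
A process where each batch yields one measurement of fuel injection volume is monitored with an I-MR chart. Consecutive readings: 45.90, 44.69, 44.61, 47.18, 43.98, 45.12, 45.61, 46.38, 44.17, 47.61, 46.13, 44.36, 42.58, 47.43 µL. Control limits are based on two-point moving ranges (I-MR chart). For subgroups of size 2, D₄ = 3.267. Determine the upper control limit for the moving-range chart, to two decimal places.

Moving ranges: 1.21, 0.08, 2.57, 3.20, 1.14, 0.49, 0.77, 2.21, 3.44, 1.48, 1.77, 1.78, 4.85; M̄R̄ = 24.9900 / 13 = 1.9223
UCL_MR = D₄·M̄R̄ = 3.267 × 1.9223 = 6.2802

6.28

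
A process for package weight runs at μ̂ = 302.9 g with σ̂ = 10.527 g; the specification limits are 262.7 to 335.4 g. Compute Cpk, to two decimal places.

Cpu = (USL − μ̂) / (3σ̂) = (335.4 − 302.9) / (3 × 10.527) = 1.0291; Cpl = (μ̂ − LSL) / (3σ̂) = (302.9 − 262.7) / (3 × 10.527) = 1.2729; Cpk = min(Cpu, Cpl) = 1.0291

1.03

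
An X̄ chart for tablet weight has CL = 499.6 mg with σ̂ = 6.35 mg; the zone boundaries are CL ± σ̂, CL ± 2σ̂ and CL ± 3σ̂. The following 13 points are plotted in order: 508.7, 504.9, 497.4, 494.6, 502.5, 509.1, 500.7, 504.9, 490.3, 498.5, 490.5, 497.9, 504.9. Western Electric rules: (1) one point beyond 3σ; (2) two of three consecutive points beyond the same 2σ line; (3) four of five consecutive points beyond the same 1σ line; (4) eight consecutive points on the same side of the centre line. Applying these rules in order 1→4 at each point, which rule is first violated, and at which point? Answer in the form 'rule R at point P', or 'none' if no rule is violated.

none

Zone of each point (C = within 1σ̂, B = 1σ̂–2σ̂, A = 2σ̂–3σ̂, * = beyond 3σ̂; sign = side of CL): 1:+B, 2:+C, 3:-C, 4:-C, 5:+C, 6:+B, 7:+C, 8:+C, 9:-B, 10:-C, 11:-B, 12:-C, 13:+C
No rule fires across all 13 points.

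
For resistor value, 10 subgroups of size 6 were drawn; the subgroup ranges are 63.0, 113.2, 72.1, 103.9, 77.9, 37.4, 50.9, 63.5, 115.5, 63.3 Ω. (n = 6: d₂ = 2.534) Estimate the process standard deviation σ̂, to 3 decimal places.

R̄ = (63.0 + 113.2 + 72.1 + 103.9 + 77.9 + 37.4 + 50.9 + 63.5 + 115.5 + 63.3) / 10 = 76.0700
σ̂ = R̄ / d₂ = 76.0700 / 2.534 = 30.0197

30.020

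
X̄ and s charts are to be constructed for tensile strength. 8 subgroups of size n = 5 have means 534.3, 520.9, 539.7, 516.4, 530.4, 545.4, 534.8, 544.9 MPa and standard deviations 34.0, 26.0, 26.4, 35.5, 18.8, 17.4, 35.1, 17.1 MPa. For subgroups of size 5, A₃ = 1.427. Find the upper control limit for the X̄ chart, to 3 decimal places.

570.862

X̄̄ = (534.3 + 520.9 + 539.7 + 516.4 + 530.4 + 545.4 + 534.8 + 544.9) / 8 = 533.3500
s̄ = (34.0 + 26.0 + 26.4 + 35.5 + 18.8 + 17.4 + 35.1 + 17.1) / 8 = 26.2875
UCL = X̄̄ + A₃·s̄ = 533.3500 + 1.427 × 26.2875 = 570.8623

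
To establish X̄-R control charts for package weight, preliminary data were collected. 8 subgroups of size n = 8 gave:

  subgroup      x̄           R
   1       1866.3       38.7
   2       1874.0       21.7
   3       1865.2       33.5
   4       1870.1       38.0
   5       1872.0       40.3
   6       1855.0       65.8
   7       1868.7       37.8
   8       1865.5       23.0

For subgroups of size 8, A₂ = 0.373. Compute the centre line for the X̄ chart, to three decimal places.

1867.100

X̄̄ = (1866.3 + 1874.0 + 1865.2 + 1870.1 + 1872.0 + 1855.0 + 1868.7 + 1865.5) / 8 = 14936.8000 / 8 = 1867.1000
CL = X̄̄ = 1867.1000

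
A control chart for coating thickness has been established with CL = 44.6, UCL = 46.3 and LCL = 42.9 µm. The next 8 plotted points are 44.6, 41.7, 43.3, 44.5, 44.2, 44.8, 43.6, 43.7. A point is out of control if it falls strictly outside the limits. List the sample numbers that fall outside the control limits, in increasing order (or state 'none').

2

Compare each point to [42.9, 46.3]: sample 2 = 41.7 < LCL.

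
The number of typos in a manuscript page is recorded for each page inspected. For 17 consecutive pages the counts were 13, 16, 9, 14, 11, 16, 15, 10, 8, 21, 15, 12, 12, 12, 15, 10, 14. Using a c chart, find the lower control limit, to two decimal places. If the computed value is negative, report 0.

c̄ = (13 + 16 + 9 + 14 + 11 + 16 + 15 + 10 + 8 + 21 + 15 + 12 + 12 + 12 + 15 + 10 + 14) / 17 = 223 / 17 = 13.1176
LCL = c̄ − 3√c̄ = 13.1176 − 3 × 3.6218 = 2.2522

2.25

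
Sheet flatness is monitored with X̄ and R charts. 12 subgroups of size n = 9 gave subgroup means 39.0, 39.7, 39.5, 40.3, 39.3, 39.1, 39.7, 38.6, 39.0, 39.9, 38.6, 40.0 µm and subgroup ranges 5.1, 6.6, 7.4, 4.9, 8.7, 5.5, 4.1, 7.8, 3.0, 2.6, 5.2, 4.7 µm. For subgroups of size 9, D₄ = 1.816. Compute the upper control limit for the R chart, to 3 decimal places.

9.927

R̄ = (5.1 + 6.6 + 7.4 + 4.9 + 8.7 + 5.5 + 4.1 + 7.8 + 3.0 + 2.6 + 5.2 + 4.7) / 12 = 65.6000 / 12 = 5.4667
UCL_R = D₄·R̄ = 1.816 × 5.4667 = 9.9275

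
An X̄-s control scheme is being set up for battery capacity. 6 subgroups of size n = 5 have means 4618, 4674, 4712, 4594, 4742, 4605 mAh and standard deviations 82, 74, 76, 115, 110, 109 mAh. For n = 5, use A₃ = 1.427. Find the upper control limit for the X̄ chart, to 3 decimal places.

4792.114

X̄̄ = (4618 + 4674 + 4712 + 4594 + 4742 + 4605) / 6 = 4657.5000
s̄ = (82 + 74 + 76 + 115 + 110 + 109) / 6 = 94.3333
UCL = X̄̄ + A₃·s̄ = 4657.5000 + 1.427 × 94.3333 = 4792.1137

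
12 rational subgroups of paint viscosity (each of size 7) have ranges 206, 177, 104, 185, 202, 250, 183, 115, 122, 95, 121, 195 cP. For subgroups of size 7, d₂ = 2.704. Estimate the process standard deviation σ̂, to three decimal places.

60.250

R̄ = (206 + 177 + 104 + 185 + 202 + 250 + 183 + 115 + 122 + 95 + 121 + 195) / 12 = 162.9167
σ̂ = R̄ / d₂ = 162.9167 / 2.704 = 60.2502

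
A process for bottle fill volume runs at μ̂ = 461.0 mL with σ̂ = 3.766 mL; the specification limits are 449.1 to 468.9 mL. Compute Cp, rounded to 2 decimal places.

Cp = (USL − LSL) / (6σ̂) = (468.9 − 449.1) / (6 × 3.766) = 19.8000 / 22.5960 = 0.8763

0.88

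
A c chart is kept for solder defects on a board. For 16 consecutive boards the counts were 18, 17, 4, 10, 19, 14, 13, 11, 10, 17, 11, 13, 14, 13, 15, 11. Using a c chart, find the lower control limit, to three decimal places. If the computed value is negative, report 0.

c̄ = (18 + 17 + 4 + 10 + 19 + 14 + 13 + 11 + 10 + 17 + 11 + 13 + 14 + 13 + 15 + 11) / 16 = 210 / 16 = 13.1250
LCL = c̄ − 3√c̄ = 13.1250 − 3 × 3.6228 = 2.2565

2.256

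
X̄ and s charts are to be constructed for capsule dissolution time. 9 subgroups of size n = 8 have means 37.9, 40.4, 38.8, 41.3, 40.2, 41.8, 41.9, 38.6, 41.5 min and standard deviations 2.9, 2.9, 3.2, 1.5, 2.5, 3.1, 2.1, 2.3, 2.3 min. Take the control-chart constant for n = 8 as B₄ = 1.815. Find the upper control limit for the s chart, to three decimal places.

s̄ = (2.9 + 2.9 + 3.2 + 1.5 + 2.5 + 3.1 + 2.1 + 2.3 + 2.3) / 9 = 2.5333
UCL_s = B₄·s̄ = 1.815 × 2.5333 = 4.5980

4.598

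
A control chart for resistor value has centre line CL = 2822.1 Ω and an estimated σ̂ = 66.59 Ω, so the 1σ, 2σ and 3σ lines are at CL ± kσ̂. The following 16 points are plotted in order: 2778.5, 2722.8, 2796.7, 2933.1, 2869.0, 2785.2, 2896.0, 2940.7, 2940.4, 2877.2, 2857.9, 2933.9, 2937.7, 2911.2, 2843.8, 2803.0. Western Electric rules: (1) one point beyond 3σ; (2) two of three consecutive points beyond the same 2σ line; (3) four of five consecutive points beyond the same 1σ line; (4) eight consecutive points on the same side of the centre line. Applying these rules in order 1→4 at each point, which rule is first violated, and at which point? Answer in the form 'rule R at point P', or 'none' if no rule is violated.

rule 4 at point 14

Zone of each point (C = within 1σ̂, B = 1σ̂–2σ̂, A = 2σ̂–3σ̂, * = beyond 3σ̂; sign = side of CL): 1:-C, 2:-B, 3:-C, 4:+B, 5:+C, 6:-C, 7:+B, 8:+B, 9:+B, 10:+C, 11:+C, 12:+B, 13:+B, 14:+B, 15:+C, 16:-C
Rule 4 (eight consecutive points on the same side of the centre line) is satisfied at point 14.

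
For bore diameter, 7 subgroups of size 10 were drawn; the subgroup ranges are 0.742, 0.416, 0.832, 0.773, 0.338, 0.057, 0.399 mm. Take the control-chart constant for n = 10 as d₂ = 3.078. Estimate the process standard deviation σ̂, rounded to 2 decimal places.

0.17

R̄ = (0.742 + 0.416 + 0.832 + 0.773 + 0.338 + 0.057 + 0.399) / 7 = 0.5081
σ̂ = R̄ / d₂ = 0.5081 / 3.078 = 0.1651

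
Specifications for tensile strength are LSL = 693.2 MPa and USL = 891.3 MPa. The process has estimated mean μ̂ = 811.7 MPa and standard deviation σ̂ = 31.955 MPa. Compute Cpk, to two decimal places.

Cpu = (USL − μ̂) / (3σ̂) = (891.3 − 811.7) / (3 × 31.955) = 0.8303; Cpl = (μ̂ − LSL) / (3σ̂) = (811.7 − 693.2) / (3 × 31.955) = 1.2361; Cpk = min(Cpu, Cpl) = 0.8303

0.83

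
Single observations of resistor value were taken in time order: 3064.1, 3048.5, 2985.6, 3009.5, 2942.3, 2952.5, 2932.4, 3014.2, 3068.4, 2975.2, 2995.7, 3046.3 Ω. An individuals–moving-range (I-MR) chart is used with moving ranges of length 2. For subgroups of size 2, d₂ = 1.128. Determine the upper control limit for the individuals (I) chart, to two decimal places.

3123.83

X̄ = (3064.1 + 3048.5 + 2985.6 + 3009.5 + 2942.3 + 2952.5 + 2932.4 + 3014.2 + 3068.4 + 2975.2 + 2995.7 + 3046.3) / 12 = 3002.8917
Moving ranges: 15.6, 62.9, 23.9, 67.2, 10.2, 20.1, 81.8, 54.2, 93.2, 20.5, 50.6; M̄R̄ = 500.2000 / 11 = 45.4727
UCL = X̄ + 3·M̄R̄/d₂ = 3002.8917 + 3 × 45.4727 / 1.128 = 3123.8298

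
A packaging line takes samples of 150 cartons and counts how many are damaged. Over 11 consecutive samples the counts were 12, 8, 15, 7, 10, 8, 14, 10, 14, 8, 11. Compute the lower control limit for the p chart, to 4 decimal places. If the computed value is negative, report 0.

0.0080

p̄ = Σdᵢ / (k·n) = 117 / (11 × 150) = 0.07091
LCL = p̄ − 3·√(p̄(1−p̄)/n) = 0.07091 − 3 × 0.02096 = 0.00804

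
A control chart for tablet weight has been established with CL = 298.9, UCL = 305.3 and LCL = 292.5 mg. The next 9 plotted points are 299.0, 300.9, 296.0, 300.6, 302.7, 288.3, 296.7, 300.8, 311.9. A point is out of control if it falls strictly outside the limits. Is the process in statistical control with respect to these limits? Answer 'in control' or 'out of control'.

Compare each point to [292.5, 305.3]: sample 6 = 288.3 < LCL; sample 9 = 311.9 > UCL.

out of control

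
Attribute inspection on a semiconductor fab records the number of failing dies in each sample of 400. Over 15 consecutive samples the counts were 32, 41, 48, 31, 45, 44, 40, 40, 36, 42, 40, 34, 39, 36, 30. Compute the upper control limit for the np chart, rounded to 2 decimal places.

56.24

p̄ = Σdᵢ / (k·n) = 578 / (15 × 400) = 0.09633
UCL = np̄ + 3·√(np̄(1−p̄)) = 38.5333 + 3 × √(38.5333×0.90367) = 38.5333 + 3 × 5.9010 = 56.2362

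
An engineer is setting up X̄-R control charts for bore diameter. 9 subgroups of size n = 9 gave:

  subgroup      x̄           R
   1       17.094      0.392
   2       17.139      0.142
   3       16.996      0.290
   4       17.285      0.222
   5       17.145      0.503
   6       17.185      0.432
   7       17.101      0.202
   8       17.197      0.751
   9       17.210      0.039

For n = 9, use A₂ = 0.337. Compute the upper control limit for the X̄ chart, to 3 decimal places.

17.262

X̄̄ = (17.094 + 17.139 + 16.996 + 17.285 + 17.145 + 17.185 + 17.101 + 17.197 + 17.210) / 9 = 154.3520 / 9 = 17.1502
R̄ = (0.392 + 0.142 + 0.290 + 0.222 + 0.503 + 0.432 + 0.202 + 0.751 + 0.039) / 9 = 2.9730 / 9 = 0.3303
UCL = X̄̄ + A₂·R̄ = 17.1502 + 0.337 × 0.3303 = 17.2615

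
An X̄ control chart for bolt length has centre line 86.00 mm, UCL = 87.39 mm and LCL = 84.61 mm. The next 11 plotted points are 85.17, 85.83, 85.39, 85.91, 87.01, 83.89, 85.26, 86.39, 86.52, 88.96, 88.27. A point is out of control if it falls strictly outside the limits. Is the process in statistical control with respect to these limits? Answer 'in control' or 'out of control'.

Compare each point to [84.61, 87.39]: sample 6 = 83.89 < LCL; sample 10 = 88.96 > UCL; sample 11 = 88.27 > UCL.

out of control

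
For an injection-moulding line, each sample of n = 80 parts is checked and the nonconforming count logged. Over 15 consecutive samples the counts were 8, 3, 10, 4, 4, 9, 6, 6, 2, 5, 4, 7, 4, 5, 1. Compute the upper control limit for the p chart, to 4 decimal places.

p̄ = Σdᵢ / (k·n) = 78 / (15 × 80) = 0.06500
UCL = p̄ + 3·√(p̄(1−p̄)/n) = 0.06500 + 3 × √(0.06500×0.93500/80) = 0.06500 + 3 × 0.02756 = 0.14769

0.1477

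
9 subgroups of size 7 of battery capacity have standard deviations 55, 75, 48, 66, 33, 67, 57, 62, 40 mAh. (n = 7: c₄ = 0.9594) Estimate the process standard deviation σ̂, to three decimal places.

s̄ = (55 + 75 + 48 + 66 + 33 + 67 + 57 + 62 + 40) / 9 = 55.8889
σ̂ = s̄ / c₄ = 55.8889 / 0.9594 = 58.2540

58.254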